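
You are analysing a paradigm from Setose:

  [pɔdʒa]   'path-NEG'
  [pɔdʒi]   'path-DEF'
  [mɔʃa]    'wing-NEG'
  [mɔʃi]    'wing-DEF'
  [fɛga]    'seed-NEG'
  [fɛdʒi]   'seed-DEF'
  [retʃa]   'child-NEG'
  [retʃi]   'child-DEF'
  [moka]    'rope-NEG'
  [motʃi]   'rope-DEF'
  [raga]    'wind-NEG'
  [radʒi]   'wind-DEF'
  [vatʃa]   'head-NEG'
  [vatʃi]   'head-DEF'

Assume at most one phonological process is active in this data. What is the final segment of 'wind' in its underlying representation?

/g/

The stem for 'wind' ends in [g] in [raga] but [dʒ] in [radʒi].
If /dʒ/ were underlying and a rule turned it into [g] before the NEG suffix, 'path' would also alternate; but it has [dʒ] in both [pɔdʒa] and [pɔdʒi].
Therefore /g/ is basic and [dʒ] is derived by palatalization before a front vowel (/k/ and /g/ become palato-alveolar [tʃ] and [dʒ] before a front vowel).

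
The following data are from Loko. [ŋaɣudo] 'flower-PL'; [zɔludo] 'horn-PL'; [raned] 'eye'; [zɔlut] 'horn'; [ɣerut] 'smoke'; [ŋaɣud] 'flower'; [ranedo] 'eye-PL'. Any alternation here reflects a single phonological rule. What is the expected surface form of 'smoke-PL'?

In [zɔlut] and [zɔludo] the final segment of 'horn' alternates: [t] ~ [d].
But 'eye' keeps [d] in both environments ([raned], [ranedo]), so there is no rule changing /d/ to [t] in isolation.
Therefore /t/ is basic and [d] is derived by intervocalic voicing (voiceless stops become voiced between vowels).
From [ɣerut] the stem 'smoke' is /ɣerut/; between vowels this yields [ɣerudo].

[ɣerudo]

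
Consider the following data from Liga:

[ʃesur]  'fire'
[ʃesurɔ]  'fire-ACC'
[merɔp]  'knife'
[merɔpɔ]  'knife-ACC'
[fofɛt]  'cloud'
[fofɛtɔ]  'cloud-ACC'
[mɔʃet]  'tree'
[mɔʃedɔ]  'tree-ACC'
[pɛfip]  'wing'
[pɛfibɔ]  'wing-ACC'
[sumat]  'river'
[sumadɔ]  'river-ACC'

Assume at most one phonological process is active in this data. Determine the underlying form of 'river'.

'river' shows [t] ~ [d] at the end of the stem ([sumat] vs [sumadɔ]).
But 'cloud' keeps [t] in both environments ([fofɛt], [fofɛtɔ]), so there is no rule changing /t/ to [d] before the ACC suffix.
The alternation reflects word-final obstruent devoicing: voiced obstruents become voiceless word-finally. /d/ is underlying.
Hence 'river' is /sumad/ underlyingly.

/sumad/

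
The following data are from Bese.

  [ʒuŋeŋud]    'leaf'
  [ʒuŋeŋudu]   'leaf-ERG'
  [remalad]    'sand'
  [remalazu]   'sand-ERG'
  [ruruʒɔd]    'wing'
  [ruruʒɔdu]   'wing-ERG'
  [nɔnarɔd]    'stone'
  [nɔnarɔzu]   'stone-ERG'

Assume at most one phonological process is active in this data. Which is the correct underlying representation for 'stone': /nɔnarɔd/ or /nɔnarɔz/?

'stone' shows [d] ~ [z] at the end of the stem ([nɔnarɔd] vs [nɔnarɔzu]).
Compare 'wing', with invariant [d] in [ruruʒɔd] and [ruruʒɔdu]: an analysis with underlying /d/ and a rule producing [z] before the ERG suffix would wrongly predict alternation here too.
The alternation reflects word-final hardening: voiced fricatives become stops word-finally. /z/ is underlying.

/nɔnarɔz/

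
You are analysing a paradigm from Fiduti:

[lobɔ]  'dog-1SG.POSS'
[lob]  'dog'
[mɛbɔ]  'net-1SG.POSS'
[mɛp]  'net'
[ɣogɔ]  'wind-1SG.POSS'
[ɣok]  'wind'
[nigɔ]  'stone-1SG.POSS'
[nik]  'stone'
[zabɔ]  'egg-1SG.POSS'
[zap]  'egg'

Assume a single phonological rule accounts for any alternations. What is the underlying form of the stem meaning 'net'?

'net' shows [b] ~ [p] at the end of the stem ([mɛbɔ] vs [mɛp]).
Compare 'dog', with invariant [b] in [lobɔ] and [lob]: an analysis with underlying /b/ and a rule producing [p] in isolation would wrongly predict alternation here too.
The alternation reflects intervocalic voicing: voiceless stops become voiced between vowels. /p/ is underlying.

/mɛp/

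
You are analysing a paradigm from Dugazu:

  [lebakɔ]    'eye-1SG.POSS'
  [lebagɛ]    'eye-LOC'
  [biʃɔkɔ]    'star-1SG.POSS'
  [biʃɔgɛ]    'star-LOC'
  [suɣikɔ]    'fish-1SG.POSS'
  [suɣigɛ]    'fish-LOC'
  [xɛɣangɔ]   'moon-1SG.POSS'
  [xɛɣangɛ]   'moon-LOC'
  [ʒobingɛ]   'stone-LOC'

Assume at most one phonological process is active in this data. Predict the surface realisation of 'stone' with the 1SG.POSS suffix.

The 1SG.POSS suffix surfaces as [-gɔ] and [-kɔ], depending on the final segment of the stem.
By contrast the LOC suffix keeps its initial [g] throughout — that segment must be underlying.
So the underlying form is /-kɔ/, and voiceless stops become voiced after a nasal.
After 'stone', which ends in a nasal, the suffix surfaces as [-gɔ], giving [ʒobingɔ].

[ʒobingɔ]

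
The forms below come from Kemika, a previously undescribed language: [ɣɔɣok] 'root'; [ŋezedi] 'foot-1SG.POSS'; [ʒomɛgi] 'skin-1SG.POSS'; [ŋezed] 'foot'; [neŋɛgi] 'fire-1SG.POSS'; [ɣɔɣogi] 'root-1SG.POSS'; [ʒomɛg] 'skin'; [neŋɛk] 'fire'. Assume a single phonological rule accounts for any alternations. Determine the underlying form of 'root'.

/ɣɔɣok/

'root' shows [k] ~ [g] at the end of the stem ([ɣɔɣok] vs [ɣɔɣogi]).
Compare 'skin', with invariant [g] in [ʒomɛg] and [ʒomɛgi]: an analysis with underlying /g/ and a rule producing [k] in isolation would wrongly predict alternation here too.
The alternation reflects intervocalic voicing: voiceless stops become voiced between vowels. /k/ is underlying.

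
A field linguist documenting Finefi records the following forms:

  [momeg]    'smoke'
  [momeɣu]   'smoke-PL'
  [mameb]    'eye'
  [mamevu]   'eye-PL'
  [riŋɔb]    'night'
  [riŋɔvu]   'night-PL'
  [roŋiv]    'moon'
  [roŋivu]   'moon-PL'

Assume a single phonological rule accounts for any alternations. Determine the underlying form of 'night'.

/riŋɔb/

'night' shows [b] ~ [v] at the end of the stem ([riŋɔb] vs [riŋɔvu]).
If /v/ were underlying and a rule turned it into [b] in isolation, 'moon' would also alternate; but it has [v] in both [roŋiv] and [roŋivu].
The underlying segment must be /b/; voiced stops become fricatives between vowels, yielding [v] there.
The underlying form of 'night' is therefore /riŋɔb/.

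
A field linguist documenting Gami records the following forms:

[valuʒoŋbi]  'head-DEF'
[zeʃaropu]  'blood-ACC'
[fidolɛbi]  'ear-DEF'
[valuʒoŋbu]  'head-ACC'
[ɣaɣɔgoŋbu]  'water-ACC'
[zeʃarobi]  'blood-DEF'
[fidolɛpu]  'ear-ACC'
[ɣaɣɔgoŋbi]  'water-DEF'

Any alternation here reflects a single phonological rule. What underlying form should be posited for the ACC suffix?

The ACC morpheme has two allomorphs, [-bu] and [-pu].
By contrast the DEF suffix keeps its initial [b] throughout — that segment must be underlying.
So the underlying form is /-pu/, and voiceless stops become voiced after a nasal.

/-pu/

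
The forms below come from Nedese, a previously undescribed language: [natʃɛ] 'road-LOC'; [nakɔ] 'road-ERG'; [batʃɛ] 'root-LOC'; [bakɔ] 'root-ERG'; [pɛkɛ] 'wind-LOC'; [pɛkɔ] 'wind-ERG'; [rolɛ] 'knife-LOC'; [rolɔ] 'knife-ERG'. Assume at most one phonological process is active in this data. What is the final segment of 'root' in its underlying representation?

In [batʃɛ] and [bakɔ] the final segment of 'root' alternates: [tʃ] ~ [k].
But 'wind' keeps [k] in both environments ([pɛkɛ], [pɛkɔ]), so there is no rule changing /k/ to [tʃ] before the LOC suffix.
The underlying segment must be /tʃ/; palato-alveolar /tʃ/ becomes [k] when no front vowel follows, yielding [k] there.

/tʃ/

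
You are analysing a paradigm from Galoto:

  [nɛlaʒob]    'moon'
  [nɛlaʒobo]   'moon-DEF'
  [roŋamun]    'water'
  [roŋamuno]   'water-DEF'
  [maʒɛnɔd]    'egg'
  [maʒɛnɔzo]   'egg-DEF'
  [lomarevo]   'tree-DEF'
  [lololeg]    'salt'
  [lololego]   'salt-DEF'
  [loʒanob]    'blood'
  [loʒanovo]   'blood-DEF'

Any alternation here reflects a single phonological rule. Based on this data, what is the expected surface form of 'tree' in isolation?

[lomareb]

In [loʒanob] and [loʒanovo] the final segment of 'blood' alternates: [b] ~ [v].
The stem 'moon' ([nɛlaʒob], [nɛlaʒobo]) shows [b] unchanged in both environments, so [b] cannot be basic with [v] derived before the DEF suffix.
So /v/ is underlying, and a rule of word-final hardening — voiced fricatives become stops word-finally — gives [b].
From [lomarevo] the stem 'tree' is /lomarev/; word-finally this yields [lomareb].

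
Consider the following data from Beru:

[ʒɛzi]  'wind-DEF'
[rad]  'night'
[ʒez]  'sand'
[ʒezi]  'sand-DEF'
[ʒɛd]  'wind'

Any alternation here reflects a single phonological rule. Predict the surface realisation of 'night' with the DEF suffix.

'wind' shows [d] ~ [z] at the end of the stem ([ʒɛd] vs [ʒɛzi]).
If /z/ were underlying and a rule turned it into [d] in isolation, 'sand' would also alternate; but it has [z] in both [ʒez] and [ʒezi].
The alternation reflects intervocalic spirantization: voiced stops become fricatives between vowels. /d/ is underlying.
From [rad] the stem 'night' is /rad/; between vowels this yields [razi].

[razi]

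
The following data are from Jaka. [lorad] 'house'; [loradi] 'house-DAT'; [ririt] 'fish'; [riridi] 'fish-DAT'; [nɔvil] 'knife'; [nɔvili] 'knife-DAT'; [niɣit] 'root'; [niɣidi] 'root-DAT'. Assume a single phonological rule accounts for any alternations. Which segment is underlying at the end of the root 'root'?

In [niɣit] and [niɣidi] the final segment of 'root' alternates: [t] ~ [d].
If /d/ were underlying and a rule turned it into [t] in isolation, 'house' would also alternate; but it has [d] in both [lorad] and [loradi].
Therefore /t/ is basic and [d] is derived by intervocalic voicing (voiceless stops become voiced between vowels).

/t/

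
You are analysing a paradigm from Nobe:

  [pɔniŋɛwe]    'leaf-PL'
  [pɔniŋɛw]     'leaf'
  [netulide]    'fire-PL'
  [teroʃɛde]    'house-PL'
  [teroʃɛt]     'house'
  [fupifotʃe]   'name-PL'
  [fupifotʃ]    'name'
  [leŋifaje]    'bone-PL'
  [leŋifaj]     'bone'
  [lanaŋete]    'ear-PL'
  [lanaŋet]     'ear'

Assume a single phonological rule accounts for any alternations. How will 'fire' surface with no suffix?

[netulit]

The stem for 'house' ends in [d] in [teroʃɛde] but [t] in [teroʃɛt].
If /t/ were underlying and a rule turned it into [d] before the PL suffix, 'ear' would also alternate; but it has [t] in both [lanaŋete] and [lanaŋet].
So /d/ is underlying, and a rule of word-final obstruent devoicing — voiced obstruents become voiceless word-finally — gives [t].
The one attested form of 'fire', [netulide], shows underlying /netulid/. Applying the same rule word-finally gives [netulit].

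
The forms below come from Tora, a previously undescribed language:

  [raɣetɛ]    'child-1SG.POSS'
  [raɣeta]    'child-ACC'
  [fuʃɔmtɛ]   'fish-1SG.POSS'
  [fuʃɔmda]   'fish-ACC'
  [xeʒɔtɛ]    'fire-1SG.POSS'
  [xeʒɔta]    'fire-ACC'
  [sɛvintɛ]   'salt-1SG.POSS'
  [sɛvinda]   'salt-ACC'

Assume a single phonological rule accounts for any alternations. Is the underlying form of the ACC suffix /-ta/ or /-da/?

/-da/

The ACC suffix surfaces as [-da] and [-ta], depending on the final segment of the stem.
The 1SG.POSS suffix, which begins with [t], is invariant after every stem; so [t] is not altered by any rule here.
The ACC suffix is therefore /-da/ underlyingly, with post-vocalic devoicing: voiced stops become voiceless after a vowel.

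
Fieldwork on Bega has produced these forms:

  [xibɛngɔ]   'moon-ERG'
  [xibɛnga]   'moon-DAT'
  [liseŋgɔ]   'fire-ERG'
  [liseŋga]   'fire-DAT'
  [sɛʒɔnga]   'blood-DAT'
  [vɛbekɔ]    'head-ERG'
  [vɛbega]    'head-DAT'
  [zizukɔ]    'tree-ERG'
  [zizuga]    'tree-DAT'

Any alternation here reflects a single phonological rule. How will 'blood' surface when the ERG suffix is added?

The ERG suffix surfaces as [-gɔ] and [-kɔ], depending on the final segment of the stem.
By contrast the DAT suffix keeps its initial [g] throughout — that segment must be underlying.
So the underlying form is /-kɔ/, and voiceless stops become voiced after a nasal.
After 'blood', which ends in a nasal, the suffix surfaces as [-gɔ], giving [sɛʒɔngɔ].

[sɛʒɔngɔ]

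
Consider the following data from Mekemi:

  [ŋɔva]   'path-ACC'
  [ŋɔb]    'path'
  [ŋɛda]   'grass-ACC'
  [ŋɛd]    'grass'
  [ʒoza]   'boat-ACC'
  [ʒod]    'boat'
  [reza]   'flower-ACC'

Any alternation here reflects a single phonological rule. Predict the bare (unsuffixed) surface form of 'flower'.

[red]

In [ʒoza] and [ʒod] the final segment of 'boat' alternates: [z] ~ [d].
Compare 'grass', with invariant [d] in [ŋɛda] and [ŋɛd]: an analysis with underlying /d/ and a rule producing [z] before the ACC suffix would wrongly predict alternation here too.
The underlying segment must be /z/; voiced fricatives become stops word-finally, yielding [d] there.
The one attested form of 'flower', [reza], shows underlying /rez/. Applying the same rule word-finally gives [red].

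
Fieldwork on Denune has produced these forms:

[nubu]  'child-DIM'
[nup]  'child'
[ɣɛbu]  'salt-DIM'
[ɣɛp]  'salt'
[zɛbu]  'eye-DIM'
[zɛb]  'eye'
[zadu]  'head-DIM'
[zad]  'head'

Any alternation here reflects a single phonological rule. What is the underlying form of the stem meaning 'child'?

The root 'child' surfaces as [nubu] and [nup], with a stem-final [b] ~ [p] alternation.
If /b/ were underlying and a rule turned it into [p] in isolation, 'eye' would also alternate; but it has [b] in both [zɛbu] and [zɛb].
Therefore /p/ is basic and [b] is derived by intervocalic voicing (voiceless stops become voiced between vowels).

/nup/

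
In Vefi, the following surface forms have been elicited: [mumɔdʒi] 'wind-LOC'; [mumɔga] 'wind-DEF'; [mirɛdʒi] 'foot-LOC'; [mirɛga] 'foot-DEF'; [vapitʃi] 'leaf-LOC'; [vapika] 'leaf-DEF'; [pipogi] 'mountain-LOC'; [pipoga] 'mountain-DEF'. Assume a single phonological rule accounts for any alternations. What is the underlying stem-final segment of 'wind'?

The root 'wind' surfaces as [mumɔdʒi] and [mumɔga], with a stem-final [dʒ] ~ [g] alternation.
But 'mountain' keeps [g] in both environments ([pipogi], [pipoga]), so there is no rule changing /g/ to [dʒ] before the LOC suffix.
So /dʒ/ is underlying, and a rule of depalatalization — palato-alveolar /tʃ/ and /dʒ/ become [k] and [g] when no front vowel follows — gives [g].

/dʒ/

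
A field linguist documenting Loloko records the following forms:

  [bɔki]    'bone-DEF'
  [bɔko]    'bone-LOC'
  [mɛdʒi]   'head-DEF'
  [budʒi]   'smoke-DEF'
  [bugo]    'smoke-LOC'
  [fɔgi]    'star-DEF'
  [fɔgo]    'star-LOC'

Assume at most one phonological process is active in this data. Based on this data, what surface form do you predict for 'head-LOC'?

In [budʒi] and [bugo] the final segment of 'smoke' alternates: [dʒ] ~ [g].
But 'star' keeps [g] in both environments ([fɔgi], [fɔgo]), so there is no rule changing /g/ to [dʒ] before the DEF suffix.
Therefore /dʒ/ is basic and [g] is derived by depalatalization (palato-alveolar /dʒ/ becomes [g] when no front vowel follows).
From [mɛdʒi] the stem 'head' is /mɛdʒ/; when no front vowel follows this yields [mɛgo].

[mɛgo]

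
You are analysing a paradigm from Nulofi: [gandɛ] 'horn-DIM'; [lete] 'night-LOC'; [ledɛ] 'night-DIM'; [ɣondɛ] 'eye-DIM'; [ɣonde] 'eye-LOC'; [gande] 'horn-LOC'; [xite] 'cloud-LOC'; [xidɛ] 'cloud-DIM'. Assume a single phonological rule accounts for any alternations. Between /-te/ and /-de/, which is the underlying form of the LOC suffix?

The LOC morpheme has two allomorphs, [-de] and [-te].
The DIM suffix, which begins with [d], is invariant after every stem; so [d] is not altered by any rule here.
The LOC suffix is therefore /-te/ underlyingly, with post-nasal voicing: voiceless stops become voiced after a nasal.

/-te/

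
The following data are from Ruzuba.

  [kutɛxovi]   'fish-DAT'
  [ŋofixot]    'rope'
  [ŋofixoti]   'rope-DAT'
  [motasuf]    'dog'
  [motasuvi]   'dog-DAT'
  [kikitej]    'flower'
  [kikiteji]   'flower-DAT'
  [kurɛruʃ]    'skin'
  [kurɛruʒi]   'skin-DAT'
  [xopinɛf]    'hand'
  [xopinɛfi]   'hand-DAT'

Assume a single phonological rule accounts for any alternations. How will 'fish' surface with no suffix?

The stem for 'dog' ends in [f] in [motasuf] but [v] in [motasuvi].
If /f/ were underlying and a rule turned it into [v] before the DAT suffix, 'hand' would also alternate; but it has [f] in both [xopinɛf] and [xopinɛfi].
So /v/ is underlying, and a rule of word-final obstruent devoicing — voiced obstruents become voiceless word-finally — gives [f].
The one attested form of 'fish', [kutɛxovi], shows underlying /kutɛxov/. Applying the same rule word-finally gives [kutɛxof].

[kutɛxof]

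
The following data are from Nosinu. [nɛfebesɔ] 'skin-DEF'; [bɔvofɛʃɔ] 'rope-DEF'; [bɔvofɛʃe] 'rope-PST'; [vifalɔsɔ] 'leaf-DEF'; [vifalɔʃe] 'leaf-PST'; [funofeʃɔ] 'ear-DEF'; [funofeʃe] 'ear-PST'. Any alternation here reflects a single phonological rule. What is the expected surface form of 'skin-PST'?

[nɛfebeʃe]

The root 'leaf' surfaces as [vifalɔsɔ] and [vifalɔʃe], with a stem-final [s] ~ [ʃ] alternation.
Compare 'rope', with invariant [ʃ] in [bɔvofɛʃɔ] and [bɔvofɛʃe]: an analysis with underlying /ʃ/ and a rule producing [s] before the DEF suffix would wrongly predict alternation here too.
Therefore /s/ is basic and [ʃ] is derived by palatalization before a front vowel (/s/ becomes palato-alveolar [ʃ] before a front vowel).
From [nɛfebesɔ] the stem 'skin' is /nɛfebes/; before a front vowel this yields [nɛfebeʃe].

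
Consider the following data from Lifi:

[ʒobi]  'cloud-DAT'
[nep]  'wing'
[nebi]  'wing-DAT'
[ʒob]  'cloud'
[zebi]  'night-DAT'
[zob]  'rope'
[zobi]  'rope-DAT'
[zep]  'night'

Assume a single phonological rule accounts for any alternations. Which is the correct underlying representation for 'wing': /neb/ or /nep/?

In [nep] and [nebi] the final segment of 'wing' alternates: [p] ~ [b].
Compare 'rope', with invariant [b] in [zob] and [zobi]: an analysis with underlying /b/ and a rule producing [p] in isolation would wrongly predict alternation here too.
Therefore /p/ is basic and [b] is derived by intervocalic voicing (voiceless stops become voiced between vowels).

/nep/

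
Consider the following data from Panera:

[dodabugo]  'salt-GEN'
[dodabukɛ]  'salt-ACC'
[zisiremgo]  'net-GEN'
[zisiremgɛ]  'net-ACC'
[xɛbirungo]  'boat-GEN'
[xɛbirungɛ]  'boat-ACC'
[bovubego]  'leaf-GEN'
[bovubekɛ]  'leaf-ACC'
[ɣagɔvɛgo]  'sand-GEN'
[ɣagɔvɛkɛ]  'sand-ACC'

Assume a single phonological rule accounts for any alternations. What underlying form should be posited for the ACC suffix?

The ACC suffix surfaces as [-gɛ] and [-kɛ], depending on the final segment of the stem.
The GEN suffix, which begins with [g], is invariant after every stem; so [g] is not altered by any rule here.
The ACC suffix is therefore /-kɛ/ underlyingly, with post-nasal voicing: voiceless stops become voiced after a nasal.

/-kɛ/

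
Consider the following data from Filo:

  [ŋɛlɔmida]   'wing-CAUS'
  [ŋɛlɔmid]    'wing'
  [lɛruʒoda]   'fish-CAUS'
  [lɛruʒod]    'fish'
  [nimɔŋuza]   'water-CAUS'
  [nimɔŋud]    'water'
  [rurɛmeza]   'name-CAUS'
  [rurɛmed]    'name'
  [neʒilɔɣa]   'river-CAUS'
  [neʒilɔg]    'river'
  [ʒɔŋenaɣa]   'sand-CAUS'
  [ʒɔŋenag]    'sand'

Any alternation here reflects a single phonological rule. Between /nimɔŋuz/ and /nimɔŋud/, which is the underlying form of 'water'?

/nimɔŋuz/

The root 'water' surfaces as [nimɔŋuza] and [nimɔŋud], with a stem-final [z] ~ [d] alternation.
But 'wing' keeps [d] in both environments ([ŋɛlɔmida], [ŋɛlɔmid]), so there is no rule changing /d/ to [z] before the CAUS suffix.
The underlying segment must be /z/; voiced fricatives become stops word-finally, yielding [d] there.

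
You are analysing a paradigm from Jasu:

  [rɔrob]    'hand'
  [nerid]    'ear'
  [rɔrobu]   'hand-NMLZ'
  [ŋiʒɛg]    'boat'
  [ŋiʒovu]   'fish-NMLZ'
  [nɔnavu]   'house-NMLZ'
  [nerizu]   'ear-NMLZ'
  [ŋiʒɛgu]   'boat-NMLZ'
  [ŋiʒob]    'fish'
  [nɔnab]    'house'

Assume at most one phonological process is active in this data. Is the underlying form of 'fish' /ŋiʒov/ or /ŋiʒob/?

/ŋiʒov/

In [ŋiʒob] and [ŋiʒovu] the final segment of 'fish' alternates: [b] ~ [v].
The stem 'hand' ([rɔrob], [rɔrobu]) shows [b] unchanged in both environments, so [b] cannot be basic with [v] derived before the NMLZ suffix.
Therefore /v/ is basic and [b] is derived by word-final hardening (voiced fricatives become stops word-finally).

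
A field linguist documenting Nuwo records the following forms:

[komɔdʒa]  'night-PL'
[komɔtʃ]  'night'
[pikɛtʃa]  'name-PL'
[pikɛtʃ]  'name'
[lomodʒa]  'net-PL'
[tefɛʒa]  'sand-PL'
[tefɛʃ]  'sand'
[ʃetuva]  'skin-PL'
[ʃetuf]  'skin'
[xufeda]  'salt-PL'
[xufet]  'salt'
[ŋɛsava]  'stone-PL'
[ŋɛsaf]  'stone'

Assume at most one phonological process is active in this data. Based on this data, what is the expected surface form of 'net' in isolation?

The stem for 'night' ends in [dʒ] in [komɔdʒa] but [tʃ] in [komɔtʃ].
The stem 'name' ([pikɛtʃa], [pikɛtʃ]) shows [tʃ] unchanged in both environments, so [tʃ] cannot be basic with [dʒ] derived before the PL suffix.
So /dʒ/ is underlying, and a rule of word-final obstruent devoicing — voiced obstruents become voiceless word-finally — gives [tʃ].
The one attested form of 'net', [lomodʒa], shows underlying /lomodʒ/. Applying the same rule word-finally gives [lomotʃ].

[lomotʃ]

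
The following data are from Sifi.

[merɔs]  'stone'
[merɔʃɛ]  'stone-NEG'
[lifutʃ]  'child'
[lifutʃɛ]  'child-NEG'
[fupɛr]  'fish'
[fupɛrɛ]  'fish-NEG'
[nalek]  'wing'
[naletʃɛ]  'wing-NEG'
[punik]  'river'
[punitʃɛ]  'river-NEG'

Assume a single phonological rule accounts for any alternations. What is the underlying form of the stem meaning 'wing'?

/nalek/

The root 'wing' surfaces as [nalek] and [naletʃɛ], with a stem-final [k] ~ [tʃ] alternation.
Compare 'child', with invariant [tʃ] in [lifutʃ] and [lifutʃɛ]: an analysis with underlying /tʃ/ and a rule producing [k] in isolation would wrongly predict alternation here too.
So /k/ is underlying, and a rule of palatalization before a front vowel — /k/ and /s/ become palato-alveolar [tʃ] and [ʃ] before a front vowel — gives [tʃ].
So 'wing' = /nalek/.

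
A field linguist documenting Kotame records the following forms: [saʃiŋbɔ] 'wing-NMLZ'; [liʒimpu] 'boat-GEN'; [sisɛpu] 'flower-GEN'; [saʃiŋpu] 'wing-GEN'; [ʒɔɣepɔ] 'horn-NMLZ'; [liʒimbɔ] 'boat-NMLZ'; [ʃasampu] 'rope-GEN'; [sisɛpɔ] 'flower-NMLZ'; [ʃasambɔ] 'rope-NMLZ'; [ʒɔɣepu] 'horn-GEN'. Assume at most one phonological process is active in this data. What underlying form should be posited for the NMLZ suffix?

The NMLZ suffix surfaces as [-bɔ] and [-pɔ], depending on the final segment of the stem.
The GEN suffix, which begins with [p], is invariant after every stem; so [p] is not altered by any rule here.
The NMLZ suffix is therefore /-bɔ/ underlyingly, with post-vocalic devoicing: voiced stops become voiceless after a vowel.

/-bɔ/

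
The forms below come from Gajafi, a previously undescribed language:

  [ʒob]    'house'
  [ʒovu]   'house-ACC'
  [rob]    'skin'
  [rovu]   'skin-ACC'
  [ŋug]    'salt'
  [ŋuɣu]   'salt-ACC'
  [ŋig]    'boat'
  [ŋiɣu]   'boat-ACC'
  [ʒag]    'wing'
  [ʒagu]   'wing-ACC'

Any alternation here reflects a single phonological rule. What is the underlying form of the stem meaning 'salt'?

/ŋuɣ/

In [ŋug] and [ŋuɣu] the final segment of 'salt' alternates: [g] ~ [ɣ].
Compare 'wing', with invariant [g] in [ʒag] and [ʒagu]: an analysis with underlying /g/ and a rule producing [ɣ] before the ACC suffix would wrongly predict alternation here too.
The underlying segment must be /ɣ/; voiced fricatives become stops word-finally, yielding [g] there.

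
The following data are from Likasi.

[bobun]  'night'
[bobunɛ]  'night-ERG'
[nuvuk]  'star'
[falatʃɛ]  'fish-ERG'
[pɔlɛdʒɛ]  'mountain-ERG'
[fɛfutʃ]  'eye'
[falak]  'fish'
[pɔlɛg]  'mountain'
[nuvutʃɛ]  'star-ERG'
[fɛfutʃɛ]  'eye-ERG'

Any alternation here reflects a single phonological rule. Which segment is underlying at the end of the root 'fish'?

/k/

'fish' shows [tʃ] ~ [k] at the end of the stem ([falatʃɛ] vs [falak]).
The stem 'eye' ([fɛfutʃɛ], [fɛfutʃ]) shows [tʃ] unchanged in both environments, so [tʃ] cannot be basic with [k] derived in isolation.
The underlying segment must be /k/; /k/ and /g/ become palato-alveolar [tʃ] and [dʒ] before a front vowel, yielding [tʃ] there.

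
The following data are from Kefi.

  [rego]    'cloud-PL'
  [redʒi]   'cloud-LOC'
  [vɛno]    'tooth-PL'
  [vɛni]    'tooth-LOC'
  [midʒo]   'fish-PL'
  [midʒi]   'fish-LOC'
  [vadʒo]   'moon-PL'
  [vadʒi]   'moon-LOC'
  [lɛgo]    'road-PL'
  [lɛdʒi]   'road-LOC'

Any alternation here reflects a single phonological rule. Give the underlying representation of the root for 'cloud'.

The root 'cloud' surfaces as [rego] and [redʒi], with a stem-final [g] ~ [dʒ] alternation.
But 'fish' keeps [dʒ] in both environments ([midʒo], [midʒi]), so there is no rule changing /dʒ/ to [g] before the PL suffix.
The alternation reflects palatalization before a front vowel: /g/ becomes palato-alveolar [dʒ] before a front vowel. /g/ is underlying.
The underlying form of 'cloud' is therefore /reg/.

/reg/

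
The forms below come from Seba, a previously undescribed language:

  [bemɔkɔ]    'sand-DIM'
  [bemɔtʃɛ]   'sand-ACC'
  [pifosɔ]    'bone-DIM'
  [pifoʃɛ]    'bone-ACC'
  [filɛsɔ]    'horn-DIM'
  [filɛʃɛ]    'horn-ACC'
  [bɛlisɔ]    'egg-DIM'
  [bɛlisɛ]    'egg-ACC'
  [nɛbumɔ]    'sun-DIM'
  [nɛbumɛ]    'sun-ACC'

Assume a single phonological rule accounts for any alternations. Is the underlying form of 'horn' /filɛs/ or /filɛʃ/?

In [filɛsɔ] and [filɛʃɛ] the final segment of 'horn' alternates: [s] ~ [ʃ].
If /s/ were underlying and a rule turned it into [ʃ] before the ACC suffix, 'egg' would also alternate; but it has [s] in both [bɛlisɔ] and [bɛlisɛ].
Therefore /ʃ/ is basic and [s] is derived by depalatalization (palato-alveolar /tʃ/ and /ʃ/ become [k] and [s] when no front vowel follows).

/filɛʃ/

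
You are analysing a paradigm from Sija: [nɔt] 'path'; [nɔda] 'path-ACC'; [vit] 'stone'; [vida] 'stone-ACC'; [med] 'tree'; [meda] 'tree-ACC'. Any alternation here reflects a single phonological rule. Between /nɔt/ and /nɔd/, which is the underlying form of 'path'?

/nɔt/

The root 'path' surfaces as [nɔt] and [nɔda], with a stem-final [t] ~ [d] alternation.
The stem 'tree' ([med], [meda]) shows [d] unchanged in both environments, so [d] cannot be basic with [t] derived in isolation.
Therefore /t/ is basic and [d] is derived by intervocalic voicing (voiceless stops become voiced between vowels).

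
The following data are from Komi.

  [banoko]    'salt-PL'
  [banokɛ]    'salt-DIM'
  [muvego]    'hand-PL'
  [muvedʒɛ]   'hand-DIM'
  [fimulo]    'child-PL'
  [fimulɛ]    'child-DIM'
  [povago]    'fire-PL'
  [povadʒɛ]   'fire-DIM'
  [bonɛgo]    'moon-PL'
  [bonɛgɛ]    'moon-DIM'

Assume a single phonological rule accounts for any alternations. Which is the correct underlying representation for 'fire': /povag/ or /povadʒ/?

/povadʒ/

The root 'fire' surfaces as [povago] and [povadʒɛ], with a stem-final [g] ~ [dʒ] alternation.
If /g/ were underlying and a rule turned it into [dʒ] before the DIM suffix, 'moon' would also alternate; but it has [g] in both [bonɛgo] and [bonɛgɛ].
Therefore /dʒ/ is basic and [g] is derived by depalatalization (palato-alveolar /dʒ/ becomes [g] when no front vowel follows).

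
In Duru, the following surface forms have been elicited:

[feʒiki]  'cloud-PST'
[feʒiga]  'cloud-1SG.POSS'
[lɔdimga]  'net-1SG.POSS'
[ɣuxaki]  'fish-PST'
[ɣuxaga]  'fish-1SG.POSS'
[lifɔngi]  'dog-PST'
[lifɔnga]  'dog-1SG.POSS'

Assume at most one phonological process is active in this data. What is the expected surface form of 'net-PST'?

The PST morpheme has two allomorphs, [-gi] and [-ki].
By contrast the 1SG.POSS suffix keeps its initial [g] throughout — that segment must be underlying.
So the underlying form is /-ki/, and voiceless stops become voiced after a nasal.
After 'net', which ends in a nasal, the suffix surfaces as [-gi], giving [lɔdimgi].

[lɔdimgi]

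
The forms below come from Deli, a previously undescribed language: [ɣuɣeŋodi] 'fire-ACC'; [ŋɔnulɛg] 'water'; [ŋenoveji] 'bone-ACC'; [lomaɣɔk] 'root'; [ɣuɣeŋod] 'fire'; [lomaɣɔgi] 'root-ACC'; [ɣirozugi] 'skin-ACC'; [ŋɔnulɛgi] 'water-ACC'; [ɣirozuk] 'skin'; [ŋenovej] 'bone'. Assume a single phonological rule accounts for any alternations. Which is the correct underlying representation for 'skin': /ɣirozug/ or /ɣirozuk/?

The stem for 'skin' ends in [g] in [ɣirozugi] but [k] in [ɣirozuk].
If /g/ were underlying and a rule turned it into [k] in isolation, 'water' would also alternate; but it has [g] in both [ŋɔnulɛgi] and [ŋɔnulɛg].
The underlying segment must be /k/; voiceless stops become voiced between vowels, yielding [g] there.

/ɣirozuk/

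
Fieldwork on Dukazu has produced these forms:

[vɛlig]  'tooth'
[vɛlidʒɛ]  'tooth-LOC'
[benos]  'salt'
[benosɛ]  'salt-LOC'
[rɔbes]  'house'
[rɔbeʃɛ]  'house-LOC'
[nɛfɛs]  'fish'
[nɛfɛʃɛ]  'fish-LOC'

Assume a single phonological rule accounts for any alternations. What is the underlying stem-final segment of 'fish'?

The stem for 'fish' ends in [s] in [nɛfɛs] but [ʃ] in [nɛfɛʃɛ].
If /s/ were underlying and a rule turned it into [ʃ] before the LOC suffix, 'salt' would also alternate; but it has [s] in both [benos] and [benosɛ].
The alternation reflects depalatalization: palato-alveolar /dʒ/ and /ʃ/ become [g] and [s] when no front vowel follows. /ʃ/ is underlying.

/ʃ/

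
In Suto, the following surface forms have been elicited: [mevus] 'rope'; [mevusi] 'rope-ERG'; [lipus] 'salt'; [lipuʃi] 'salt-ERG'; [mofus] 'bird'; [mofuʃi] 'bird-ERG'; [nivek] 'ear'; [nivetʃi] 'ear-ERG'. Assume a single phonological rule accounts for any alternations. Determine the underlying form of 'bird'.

/mofuʃ/

'bird' shows [s] ~ [ʃ] at the end of the stem ([mofus] vs [mofuʃi]).
If /s/ were underlying and a rule turned it into [ʃ] before the ERG suffix, 'rope' would also alternate; but it has [s] in both [mevus] and [mevusi].
The underlying segment must be /ʃ/; palato-alveolar /tʃ/ and /ʃ/ become [k] and [s] when no front vowel follows, yielding [s] there.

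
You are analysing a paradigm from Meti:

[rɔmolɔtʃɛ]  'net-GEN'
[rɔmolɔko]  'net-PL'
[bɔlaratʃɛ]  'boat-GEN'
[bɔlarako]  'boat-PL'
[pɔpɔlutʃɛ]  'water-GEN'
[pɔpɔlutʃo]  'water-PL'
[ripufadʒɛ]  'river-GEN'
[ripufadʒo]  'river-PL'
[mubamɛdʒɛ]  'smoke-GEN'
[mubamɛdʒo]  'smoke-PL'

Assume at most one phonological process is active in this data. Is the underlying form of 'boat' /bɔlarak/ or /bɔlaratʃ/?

In [bɔlaratʃɛ] and [bɔlarako] the final segment of 'boat' alternates: [tʃ] ~ [k].
Compare 'water', with invariant [tʃ] in [pɔpɔlutʃɛ] and [pɔpɔlutʃo]: an analysis with underlying /tʃ/ and a rule producing [k] before the PL suffix would wrongly predict alternation here too.
The alternation reflects palatalization before a front vowel: /k/ becomes palato-alveolar [tʃ] before a front vowel. /k/ is underlying.

/bɔlarak/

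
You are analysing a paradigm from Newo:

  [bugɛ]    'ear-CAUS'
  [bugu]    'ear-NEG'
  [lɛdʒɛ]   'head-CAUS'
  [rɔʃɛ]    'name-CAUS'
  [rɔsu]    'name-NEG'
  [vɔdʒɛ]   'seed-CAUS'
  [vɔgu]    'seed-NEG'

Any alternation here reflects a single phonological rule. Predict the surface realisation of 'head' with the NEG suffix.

The root 'seed' surfaces as [vɔdʒɛ] and [vɔgu], with a stem-final [dʒ] ~ [g] alternation.
But 'ear' keeps [g] in both environments ([bugɛ], [bugu]), so there is no rule changing /g/ to [dʒ] before the CAUS suffix.
The alternation reflects depalatalization: palato-alveolar /dʒ/ and /ʃ/ become [g] and [s] when no front vowel follows. /dʒ/ is underlying.
The one attested form of 'head', [lɛdʒɛ], shows underlying /lɛdʒ/. Applying the same rule when no front vowel follows gives [lɛgu].

[lɛgu]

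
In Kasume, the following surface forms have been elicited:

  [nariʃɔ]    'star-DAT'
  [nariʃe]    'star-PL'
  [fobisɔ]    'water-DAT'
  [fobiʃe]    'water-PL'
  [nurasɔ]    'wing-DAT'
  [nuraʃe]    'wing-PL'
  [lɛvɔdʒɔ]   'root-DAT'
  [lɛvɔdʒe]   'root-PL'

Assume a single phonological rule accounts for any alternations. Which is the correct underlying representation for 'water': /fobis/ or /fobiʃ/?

/fobis/

The root 'water' surfaces as [fobisɔ] and [fobiʃe], with a stem-final [s] ~ [ʃ] alternation.
The stem 'star' ([nariʃɔ], [nariʃe]) shows [ʃ] unchanged in both environments, so [ʃ] cannot be basic with [s] derived before the DAT suffix.
Therefore /s/ is basic and [ʃ] is derived by palatalization before a front vowel (/s/ becomes palato-alveolar [ʃ] before a front vowel).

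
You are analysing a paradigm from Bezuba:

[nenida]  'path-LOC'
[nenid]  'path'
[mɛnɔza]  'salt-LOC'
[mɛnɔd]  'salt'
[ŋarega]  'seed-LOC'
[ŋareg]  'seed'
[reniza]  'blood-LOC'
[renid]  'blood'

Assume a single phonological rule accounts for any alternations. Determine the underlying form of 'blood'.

In [reniza] and [renid] the final segment of 'blood' alternates: [z] ~ [d].
If /d/ were underlying and a rule turned it into [z] before the LOC suffix, 'path' would also alternate; but it has [d] in both [nenida] and [nenid].
The underlying segment must be /z/; voiced fricatives become stops word-finally, yielding [d] there.

/reniz/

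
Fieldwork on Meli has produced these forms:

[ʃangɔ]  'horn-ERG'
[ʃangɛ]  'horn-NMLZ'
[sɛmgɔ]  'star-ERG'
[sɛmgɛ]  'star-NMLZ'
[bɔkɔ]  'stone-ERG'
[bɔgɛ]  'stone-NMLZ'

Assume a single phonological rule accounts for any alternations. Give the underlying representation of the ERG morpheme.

/-kɔ/

The ERG morpheme has two allomorphs, [-gɔ] and [-kɔ].
The NMLZ suffix, which begins with [g], is invariant after every stem; so [g] is not altered by any rule here.
The ERG suffix is therefore /-kɔ/ underlyingly, with post-nasal voicing: voiceless stops become voiced after a nasal.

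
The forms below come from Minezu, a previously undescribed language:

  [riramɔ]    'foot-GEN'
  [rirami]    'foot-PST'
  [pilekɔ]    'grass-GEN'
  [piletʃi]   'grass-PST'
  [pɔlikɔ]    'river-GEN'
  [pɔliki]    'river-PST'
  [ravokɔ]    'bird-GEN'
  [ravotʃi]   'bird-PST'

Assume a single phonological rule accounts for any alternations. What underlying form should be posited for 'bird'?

/ravotʃ/

'bird' shows [k] ~ [tʃ] at the end of the stem ([ravokɔ] vs [ravotʃi]).
But 'river' keeps [k] in both environments ([pɔlikɔ], [pɔliki]), so there is no rule changing /k/ to [tʃ] before the PST suffix.
So /tʃ/ is underlying, and a rule of depalatalization — palato-alveolar /tʃ/ becomes [k] when no front vowel follows — gives [k].
The underlying form of 'bird' is therefore /ravotʃ/.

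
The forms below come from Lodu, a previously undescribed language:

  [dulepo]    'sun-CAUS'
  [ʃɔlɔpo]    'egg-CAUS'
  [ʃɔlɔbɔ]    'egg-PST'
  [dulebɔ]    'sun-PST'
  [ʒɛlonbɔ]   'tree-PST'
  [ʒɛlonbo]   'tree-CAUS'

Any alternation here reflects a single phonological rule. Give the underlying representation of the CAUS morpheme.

/-po/

The CAUS suffix surfaces as [-bo] and [-po], depending on the final segment of the stem.
The PST suffix, which begins with [b], is invariant after every stem; so [b] is not altered by any rule here.
The CAUS suffix is therefore /-po/ underlyingly, with post-nasal voicing: voiceless stops become voiced after a nasal.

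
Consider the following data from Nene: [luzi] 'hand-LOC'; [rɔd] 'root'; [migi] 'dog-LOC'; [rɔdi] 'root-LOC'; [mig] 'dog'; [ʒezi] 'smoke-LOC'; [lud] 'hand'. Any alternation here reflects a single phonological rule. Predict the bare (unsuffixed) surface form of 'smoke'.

[ʒed]

In [lud] and [luzi] the final segment of 'hand' alternates: [d] ~ [z].
If /d/ were underlying and a rule turned it into [z] before the LOC suffix, 'root' would also alternate; but it has [d] in both [rɔd] and [rɔdi].
So /z/ is underlying, and a rule of word-final hardening — voiced fricatives become stops word-finally — gives [d].
From [ʒezi] the stem 'smoke' is /ʒez/; word-finally this yields [ʒed].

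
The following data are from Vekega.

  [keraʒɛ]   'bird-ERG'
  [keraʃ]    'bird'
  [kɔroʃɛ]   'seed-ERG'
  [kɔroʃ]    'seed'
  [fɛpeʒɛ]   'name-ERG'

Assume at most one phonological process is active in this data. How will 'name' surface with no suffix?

[fɛpeʃ]

The root 'bird' surfaces as [keraʒɛ] and [keraʃ], with a stem-final [ʒ] ~ [ʃ] alternation.
If /ʃ/ were underlying and a rule turned it into [ʒ] before the ERG suffix, 'seed' would also alternate; but it has [ʃ] in both [kɔroʃɛ] and [kɔroʃ].
Therefore /ʒ/ is basic and [ʃ] is derived by word-final obstruent devoicing (voiced obstruents become voiceless word-finally).
The one attested form of 'name', [fɛpeʒɛ], shows underlying /fɛpeʒ/. Applying the same rule word-finally gives [fɛpeʃ].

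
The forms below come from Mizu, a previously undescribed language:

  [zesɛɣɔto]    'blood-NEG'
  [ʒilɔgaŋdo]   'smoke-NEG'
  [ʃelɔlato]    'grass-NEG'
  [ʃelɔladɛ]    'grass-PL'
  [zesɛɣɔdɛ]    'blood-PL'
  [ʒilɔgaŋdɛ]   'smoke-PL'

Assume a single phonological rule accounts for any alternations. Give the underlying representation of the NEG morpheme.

The NEG morpheme has two allomorphs, [-do] and [-to].
By contrast the PL suffix keeps its initial [d] throughout — that segment must be underlying.
The NEG suffix is therefore /-to/ underlyingly, with post-nasal voicing: voiceless stops become voiced after a nasal.

/-to/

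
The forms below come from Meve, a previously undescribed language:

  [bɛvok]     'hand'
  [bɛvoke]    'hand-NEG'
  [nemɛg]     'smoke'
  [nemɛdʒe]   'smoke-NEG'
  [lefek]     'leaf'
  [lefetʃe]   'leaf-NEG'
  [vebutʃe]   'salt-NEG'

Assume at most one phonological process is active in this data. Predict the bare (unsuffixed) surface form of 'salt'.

[vebuk]

The root 'leaf' surfaces as [lefek] and [lefetʃe], with a stem-final [k] ~ [tʃ] alternation.
Compare 'hand', with invariant [k] in [bɛvok] and [bɛvoke]: an analysis with underlying /k/ and a rule producing [tʃ] before the NEG suffix would wrongly predict alternation here too.
The underlying segment must be /tʃ/; palato-alveolar /tʃ/ and /dʒ/ become [k] and [g] when no front vowel follows, yielding [k] there.
The one attested form of 'salt', [vebutʃe], shows underlying /vebutʃ/. Applying the same rule when no front vowel follows gives [vebuk].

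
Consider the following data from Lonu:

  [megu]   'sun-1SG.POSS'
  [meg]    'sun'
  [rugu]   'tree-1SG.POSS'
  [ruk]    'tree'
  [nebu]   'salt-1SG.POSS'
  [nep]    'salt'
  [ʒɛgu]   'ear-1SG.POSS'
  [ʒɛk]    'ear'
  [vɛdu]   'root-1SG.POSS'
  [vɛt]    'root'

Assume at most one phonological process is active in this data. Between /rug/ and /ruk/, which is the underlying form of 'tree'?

In [rugu] and [ruk] the final segment of 'tree' alternates: [g] ~ [k].
Compare 'sun', with invariant [g] in [megu] and [meg]: an analysis with underlying /g/ and a rule producing [k] in isolation would wrongly predict alternation here too.
So /k/ is underlying, and a rule of intervocalic voicing — voiceless stops become voiced between vowels — gives [g].

/ruk/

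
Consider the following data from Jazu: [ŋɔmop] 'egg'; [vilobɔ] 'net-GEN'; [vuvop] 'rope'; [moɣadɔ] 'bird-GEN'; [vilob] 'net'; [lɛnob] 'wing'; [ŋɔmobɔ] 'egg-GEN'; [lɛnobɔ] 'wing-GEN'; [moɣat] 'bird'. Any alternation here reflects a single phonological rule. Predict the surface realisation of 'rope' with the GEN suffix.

The stem for 'egg' ends in [b] in [ŋɔmobɔ] but [p] in [ŋɔmop].
Compare 'net', with invariant [b] in [vilobɔ] and [vilob]: an analysis with underlying /b/ and a rule producing [p] in isolation would wrongly predict alternation here too.
Therefore /p/ is basic and [b] is derived by intervocalic voicing (voiceless stops become voiced between vowels).
From [vuvop] the stem 'rope' is /vuvop/; between vowels this yields [vuvobɔ].

[vuvobɔ]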